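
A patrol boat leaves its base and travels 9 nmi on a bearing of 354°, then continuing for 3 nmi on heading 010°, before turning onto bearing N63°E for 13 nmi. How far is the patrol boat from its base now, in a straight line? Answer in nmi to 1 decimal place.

Leg 1 (354°, 9 nmi): east 9 sin 354° = -0.94, north 9 cos 354° = 8.95
Leg 2 (010°, 3 nmi): east 3 sin 10° = 0.52, north 3 cos 10° = 2.95
Leg 3 (N63°E, 13 nmi): east 13 sin 63° = 11.58, north 13 cos 63° = 5.90
Net: 11.16 east, 17.81 north. Distance = √((11.16)² + (17.81)²) = 21.017 nmi.

21.0 nmi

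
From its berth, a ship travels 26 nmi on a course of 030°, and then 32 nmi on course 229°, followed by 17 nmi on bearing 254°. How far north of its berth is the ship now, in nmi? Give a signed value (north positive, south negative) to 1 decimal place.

-3.2 nmi

Leg 1 (030°, 26 nmi): east 26 sin 30° = 13.00, north 26 cos 30° = 22.52
Leg 2 (229°, 32 nmi): east 32 sin 229° = -24.15, north 32 cos 229° = -20.99
Leg 3 (254°, 17 nmi): east 17 sin 254° = -16.34, north 17 cos 254° = -4.69
Net north component: -3.16 nmi.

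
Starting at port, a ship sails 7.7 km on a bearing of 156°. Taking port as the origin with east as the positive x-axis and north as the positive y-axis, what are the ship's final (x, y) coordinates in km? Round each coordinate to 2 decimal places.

(3.13, -7.03)

Leg 1 (156°, 7.7 km): east 7.7 sin 156° = 3.13, north 7.7 cos 156° = -7.03
Summing: 3.13 km east, -7.03 km north → (3.13, -7.03).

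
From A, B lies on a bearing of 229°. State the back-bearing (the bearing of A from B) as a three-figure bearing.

Back-bearing = 229° − 180° = 049°.

049°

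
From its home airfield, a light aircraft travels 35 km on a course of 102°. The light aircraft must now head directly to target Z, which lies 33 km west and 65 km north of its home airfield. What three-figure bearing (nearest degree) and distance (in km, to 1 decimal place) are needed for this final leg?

Leg 1 (102°, 35 km): east 35 sin 102° = 34.24, north 35 cos 102° = -7.28
Current position: (34.24, -7.28). Target: (-33, 65). Remaining: Δeast = -67.24, Δnorth = 72.28.
Bearing = atan2(-67.24, 72.28) mod 360° = 317.07°; distance = √((-67.24)² + (72.28)²) = 98.714 km.

317°, 98.7 km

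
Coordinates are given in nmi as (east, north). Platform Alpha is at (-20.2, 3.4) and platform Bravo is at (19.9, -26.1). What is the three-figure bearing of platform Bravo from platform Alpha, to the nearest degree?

126°

Δeast = 19.9 − -20.2 = 40.10; Δnorth = -26.1 − 3.4 = -29.50.
Bearing = atan2(Δeast, Δnorth) mod 360° = 126.34° ≈ 126°.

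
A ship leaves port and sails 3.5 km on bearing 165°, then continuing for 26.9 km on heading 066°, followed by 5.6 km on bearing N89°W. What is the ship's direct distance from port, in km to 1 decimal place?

21.3 km

Leg 1 (165°, 3.5 km): east 3.5 sin 165° = 0.91, north 3.5 cos 165° = -3.38
Leg 2 (066°, 26.9 km): east 26.9 sin 66° = 24.57, north 26.9 cos 66° = 10.94
Leg 3 (N89°W, 5.6 km): east 5.6 sin 271° = -5.60, north 5.6 cos 271° = 0.10
Net: 19.88 east, 7.66 north. Distance = √((19.88)² + (7.66)²) = 21.305 km.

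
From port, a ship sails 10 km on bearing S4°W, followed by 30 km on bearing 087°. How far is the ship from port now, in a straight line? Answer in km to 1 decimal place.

Leg 1 (S4°W, 10 km): east 10 sin 184° = -0.70, north 10 cos 184° = -9.98
Leg 2 (087°, 30 km): east 30 sin 87° = 29.96, north 30 cos 87° = 1.57
Net: 29.26 east, -8.41 north. Distance = √((29.26)² + (-8.41)²) = 30.445 km.

30.4 km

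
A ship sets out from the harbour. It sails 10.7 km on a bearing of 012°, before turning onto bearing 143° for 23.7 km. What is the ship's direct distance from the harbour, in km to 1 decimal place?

18.5 km

Leg 1 (012°, 10.7 km): east 10.7 sin 12° = 2.22, north 10.7 cos 12° = 10.47
Leg 2 (143°, 23.7 km): east 23.7 sin 143° = 14.26, north 23.7 cos 143° = -18.93
Net: 16.49 east, -8.46 north. Distance = √((16.49)² + (-8.46)²) = 18.532 km.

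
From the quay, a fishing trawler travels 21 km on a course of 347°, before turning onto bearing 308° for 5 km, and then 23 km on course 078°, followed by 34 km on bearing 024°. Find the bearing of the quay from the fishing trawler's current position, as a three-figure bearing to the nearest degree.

205°

Leg 1 (347°, 21 km): east 21 sin 347° = -4.72, north 21 cos 347° = 20.46
Leg 2 (308°, 5 km): east 5 sin 308° = -3.94, north 5 cos 308° = 3.08
Leg 3 (078°, 23 km): east 23 sin 78° = 22.50, north 23 cos 78° = 4.78
Leg 4 (024°, 34 km): east 34 sin 24° = 13.83, north 34 cos 24° = 31.06
Net displacement: 27.66 east, 59.38 north. Direction back to start is (-27.66, -59.38): bearing = atan2(-27.66, -59.38) mod 360° = 204.98° ≈ 205°.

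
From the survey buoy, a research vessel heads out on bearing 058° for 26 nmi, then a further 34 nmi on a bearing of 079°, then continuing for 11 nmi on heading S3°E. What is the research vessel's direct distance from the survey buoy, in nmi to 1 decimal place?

Leg 1 (058°, 26 nmi): east 26 sin 58° = 22.05, north 26 cos 58° = 13.78
Leg 2 (079°, 34 nmi): east 34 sin 79° = 33.38, north 34 cos 79° = 6.49
Leg 3 (S3°E, 11 nmi): east 11 sin 177° = 0.58, north 11 cos 177° = -10.98
Net: 56.00 east, 9.28 north. Distance = √((56.00)² + (9.28)²) = 56.764 nmi.

56.8 nmi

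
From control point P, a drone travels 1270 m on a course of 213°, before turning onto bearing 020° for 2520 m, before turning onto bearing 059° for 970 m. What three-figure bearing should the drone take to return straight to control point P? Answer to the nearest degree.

Leg 1 (213°, 1270 m): east 1270 sin 213° = -691.69, north 1270 cos 213° = -1065.11
Leg 2 (020°, 2520 m): east 2520 sin 20° = 861.89, north 2520 cos 20° = 2368.03
Leg 3 (059°, 970 m): east 970 sin 59° = 831.45, north 970 cos 59° = 499.59
Net displacement: 1001.65 east, 1802.50 north. Direction back to start is (-1001.65, -1802.50): bearing = atan2(-1001.65, -1802.50) mod 360° = 209.06° ≈ 209°.

209°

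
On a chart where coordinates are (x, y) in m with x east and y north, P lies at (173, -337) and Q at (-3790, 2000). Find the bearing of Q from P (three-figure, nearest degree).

301°

Δeast = -3790 − 173 = -3963.00; Δnorth = 2000 − -337 = 2337.00.
Bearing = atan2(Δeast, Δnorth) mod 360° = 300.53° ≈ 301°.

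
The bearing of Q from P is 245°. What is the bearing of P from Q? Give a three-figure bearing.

Back-bearing = 245° − 180° = 065°.

065°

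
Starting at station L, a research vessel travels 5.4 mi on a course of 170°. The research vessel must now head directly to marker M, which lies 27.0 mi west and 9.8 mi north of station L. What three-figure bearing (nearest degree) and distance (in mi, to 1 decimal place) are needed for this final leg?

Leg 1 (170°, 5.4 mi): east 5.4 sin 170° = 0.94, north 5.4 cos 170° = -5.32
Current position: (0.94, -5.32). Target: (-27.0, 9.8). Remaining: Δeast = -27.94, Δnorth = 15.12.
Bearing = atan2(-27.94, 15.12) mod 360° = 298.42°; distance = √((-27.94)² + (15.12)²) = 31.766 mi.

298°, 31.8 mi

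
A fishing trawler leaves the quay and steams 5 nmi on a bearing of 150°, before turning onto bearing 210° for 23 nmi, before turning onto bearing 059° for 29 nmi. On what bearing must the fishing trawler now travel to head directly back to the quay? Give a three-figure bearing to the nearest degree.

Leg 1 (150°, 5 nmi): east 5 sin 150° = 2.50, north 5 cos 150° = -4.33
Leg 2 (210°, 23 nmi): east 23 sin 210° = -11.50, north 23 cos 210° = -19.92
Leg 3 (059°, 29 nmi): east 29 sin 59° = 24.86, north 29 cos 59° = 14.94
Net displacement: 15.86 east, -9.31 north. Direction back to start is (-15.86, 9.31): bearing = atan2(-15.86, 9.31) mod 360° = 300.42° ≈ 300°.

300°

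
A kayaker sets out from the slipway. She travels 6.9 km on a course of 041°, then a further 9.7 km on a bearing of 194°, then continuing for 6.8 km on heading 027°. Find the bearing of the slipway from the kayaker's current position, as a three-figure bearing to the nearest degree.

Leg 1 (041°, 6.9 km): east 6.9 sin 41° = 4.53, north 6.9 cos 41° = 5.21
Leg 2 (194°, 9.7 km): east 9.7 sin 194° = -2.35, north 9.7 cos 194° = -9.41
Leg 3 (027°, 6.8 km): east 6.8 sin 27° = 3.09, north 6.8 cos 27° = 6.06
Net displacement: 5.27 east, 1.85 north. Direction back to start is (-5.27, -1.85): bearing = atan2(-5.27, -1.85) mod 360° = 250.60° ≈ 251°.

251°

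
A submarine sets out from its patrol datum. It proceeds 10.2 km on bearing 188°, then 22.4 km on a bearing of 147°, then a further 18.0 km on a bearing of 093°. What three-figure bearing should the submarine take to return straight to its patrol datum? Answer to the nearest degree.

Leg 1 (188°, 10.2 km): east 10.2 sin 188° = -1.42, north 10.2 cos 188° = -10.10
Leg 2 (147°, 22.4 km): east 22.4 sin 147° = 12.20, north 22.4 cos 147° = -18.79
Leg 3 (093°, 18.0 km): east 18.0 sin 93° = 17.98, north 18.0 cos 93° = -0.94
Net displacement: 28.76 east, -29.83 north. Direction back to start is (-28.76, 29.83): bearing = atan2(-28.76, 29.83) mod 360° = 316.05° ≈ 316°.

316°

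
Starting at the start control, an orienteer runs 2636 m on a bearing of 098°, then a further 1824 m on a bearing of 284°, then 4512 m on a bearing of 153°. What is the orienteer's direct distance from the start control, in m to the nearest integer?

Leg 1 (098°, 2636 m): east 2636 sin 98° = 2610.35, north 2636 cos 98° = -366.86
Leg 2 (284°, 1824 m): east 1824 sin 284° = -1769.82, north 1824 cos 284° = 441.27
Leg 3 (153°, 4512 m): east 4512 sin 153° = 2048.41, north 4512 cos 153° = -4020.22
Net: 2888.93 east, -3945.82 north. Distance = √((2888.93)² + (-3945.82)²) = 4890.337 m.

4890 m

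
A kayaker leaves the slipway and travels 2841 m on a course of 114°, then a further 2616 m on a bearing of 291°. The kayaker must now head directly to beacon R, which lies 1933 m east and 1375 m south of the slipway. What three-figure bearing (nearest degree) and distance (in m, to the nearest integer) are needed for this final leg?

Leg 1 (114°, 2841 m): east 2841 sin 114° = 2595.38, north 2841 cos 114° = -1155.54
Leg 2 (291°, 2616 m): east 2616 sin 291° = -2442.25, north 2616 cos 291° = 937.49
Current position: (153.14, -218.05). Target: (1933, -1375). Remaining: Δeast = 1779.86, Δnorth = -1156.95.
Bearing = atan2(1779.86, -1156.95) mod 360° = 123.02°; distance = √((1779.86)² + (-1156.95)²) = 2122.841 m.

123°, 2123 m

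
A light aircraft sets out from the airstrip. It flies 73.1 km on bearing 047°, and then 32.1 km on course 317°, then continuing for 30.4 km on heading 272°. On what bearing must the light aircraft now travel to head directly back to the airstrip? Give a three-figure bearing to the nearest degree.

181°

Leg 1 (047°, 73.1 km): east 73.1 sin 47° = 53.46, north 73.1 cos 47° = 49.85
Leg 2 (317°, 32.1 km): east 32.1 sin 317° = -21.89, north 32.1 cos 317° = 23.48
Leg 3 (272°, 30.4 km): east 30.4 sin 272° = -30.38, north 30.4 cos 272° = 1.06
Net displacement: 1.19 east, 74.39 north. Direction back to start is (-1.19, -74.39): bearing = atan2(-1.19, -74.39) mod 360° = 180.92° ≈ 181°.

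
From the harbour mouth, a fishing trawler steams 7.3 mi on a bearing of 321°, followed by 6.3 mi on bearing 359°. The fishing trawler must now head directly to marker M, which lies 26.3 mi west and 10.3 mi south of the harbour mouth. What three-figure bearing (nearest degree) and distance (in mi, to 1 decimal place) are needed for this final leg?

Leg 1 (321°, 7.3 mi): east 7.3 sin 321° = -4.59, north 7.3 cos 321° = 5.67
Leg 2 (359°, 6.3 mi): east 6.3 sin 359° = -0.11, north 6.3 cos 359° = 6.30
Current position: (-4.70, 11.97). Target: (-26.3, -10.3). Remaining: Δeast = -21.60, Δnorth = -22.27.
Bearing = atan2(-21.60, -22.27) mod 360° = 224.12°; distance = √((-21.60)² + (-22.27)²) = 31.023 mi.

224°, 31.0 mi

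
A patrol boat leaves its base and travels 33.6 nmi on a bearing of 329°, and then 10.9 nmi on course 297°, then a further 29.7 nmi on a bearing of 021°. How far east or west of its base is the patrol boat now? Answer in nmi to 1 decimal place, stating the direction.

16.4 nmi west

Leg 1 (329°, 33.6 nmi): east 33.6 sin 329° = -17.31, north 33.6 cos 329° = 28.80
Leg 2 (297°, 10.9 nmi): east 10.9 sin 297° = -9.71, north 10.9 cos 297° = 4.95
Leg 3 (021°, 29.7 nmi): east 29.7 sin 21° = 10.64, north 29.7 cos 21° = 27.73
Net east component: -16.37 nmi.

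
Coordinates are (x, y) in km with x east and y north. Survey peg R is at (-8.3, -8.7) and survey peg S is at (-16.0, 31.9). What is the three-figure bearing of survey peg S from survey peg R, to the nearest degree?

Δeast = -16.0 − -8.3 = -7.70; Δnorth = 31.9 − -8.7 = 40.60.
Bearing = atan2(Δeast, Δnorth) mod 360° = 349.26° ≈ 349°.

349°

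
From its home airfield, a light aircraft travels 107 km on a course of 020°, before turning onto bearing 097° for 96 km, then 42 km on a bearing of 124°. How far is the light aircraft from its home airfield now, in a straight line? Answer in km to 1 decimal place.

179.1 km

Leg 1 (020°, 107 km): east 107 sin 20° = 36.60, north 107 cos 20° = 100.55
Leg 2 (097°, 96 km): east 96 sin 97° = 95.28, north 96 cos 97° = -11.70
Leg 3 (124°, 42 km): east 42 sin 124° = 34.82, north 42 cos 124° = -23.49
Net: 166.70 east, 65.36 north. Distance = √((166.70)² + (65.36)²) = 179.056 km.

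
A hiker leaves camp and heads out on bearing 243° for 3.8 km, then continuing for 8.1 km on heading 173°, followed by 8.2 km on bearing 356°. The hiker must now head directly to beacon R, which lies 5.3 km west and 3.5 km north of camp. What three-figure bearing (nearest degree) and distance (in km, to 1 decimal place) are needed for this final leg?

335°, 5.6 km

Leg 1 (243°, 3.8 km): east 3.8 sin 243° = -3.39, north 3.8 cos 243° = -1.73
Leg 2 (173°, 8.1 km): east 8.1 sin 173° = 0.99, north 8.1 cos 173° = -8.04
Leg 3 (356°, 8.2 km): east 8.2 sin 356° = -0.57, north 8.2 cos 356° = 8.18
Current position: (-2.97, -1.58). Target: (-5.3, 3.5). Remaining: Δeast = -2.33, Δnorth = 5.08.
Bearing = atan2(-2.33, 5.08) mod 360° = 335.39°; distance = √((-2.33)² + (5.08)²) = 5.593 km.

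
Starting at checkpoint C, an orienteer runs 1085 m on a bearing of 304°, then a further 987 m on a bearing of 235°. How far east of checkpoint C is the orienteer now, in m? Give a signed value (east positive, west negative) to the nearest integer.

-1708 m

Leg 1 (304°, 1085 m): east 1085 sin 304° = -899.51, north 1085 cos 304° = 606.72
Leg 2 (235°, 987 m): east 987 sin 235° = -808.50, north 987 cos 235° = -566.12
Net east component: -1708.01 m.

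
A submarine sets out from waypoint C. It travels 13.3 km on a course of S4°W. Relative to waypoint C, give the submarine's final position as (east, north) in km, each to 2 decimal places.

(-0.93, -13.27)

Leg 1 (S4°W, 13.3 km): east 13.3 sin 184° = -0.93, north 13.3 cos 184° = -13.27
Summing: -0.93 km east, -13.27 km north → (-0.93, -13.27).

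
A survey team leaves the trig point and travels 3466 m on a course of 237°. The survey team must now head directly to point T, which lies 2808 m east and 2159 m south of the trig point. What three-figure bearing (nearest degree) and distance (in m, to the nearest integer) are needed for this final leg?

093°, 5721 m

Leg 1 (237°, 3466 m): east 3466 sin 237° = -2906.83, north 3466 cos 237° = -1887.72
Current position: (-2906.83, -1887.72). Target: (2808, -2159). Remaining: Δeast = 5714.83, Δnorth = -271.28.
Bearing = atan2(5714.83, -271.28) mod 360° = 92.72°; distance = √((5714.83)² + (-271.28)²) = 5721.267 m.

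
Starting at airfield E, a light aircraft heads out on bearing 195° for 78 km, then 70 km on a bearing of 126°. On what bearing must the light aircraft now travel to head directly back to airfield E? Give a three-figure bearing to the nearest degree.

Leg 1 (195°, 78 km): east 78 sin 195° = -20.19, north 78 cos 195° = -75.34
Leg 2 (126°, 70 km): east 70 sin 126° = 56.63, north 70 cos 126° = -41.14
Net displacement: 36.44 east, -116.49 north. Direction back to start is (-36.44, 116.49): bearing = atan2(-36.44, 116.49) mod 360° = 342.63° ≈ 343°.

343°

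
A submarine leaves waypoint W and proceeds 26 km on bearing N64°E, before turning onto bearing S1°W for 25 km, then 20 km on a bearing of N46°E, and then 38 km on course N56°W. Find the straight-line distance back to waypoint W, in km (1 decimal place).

22.3 km

Leg 1 (N64°E, 26 km): east 26 sin 64° = 23.37, north 26 cos 64° = 11.40
Leg 2 (S1°W, 25 km): east 25 sin 181° = -0.44, north 25 cos 181° = -25.00
Leg 3 (N46°E, 20 km): east 20 sin 46° = 14.39, north 20 cos 46° = 13.89
Leg 4 (N56°W, 38 km): east 38 sin 304° = -31.50, north 38 cos 304° = 21.25
Net: 5.82 east, 21.54 north. Distance = √((5.82)² + (21.54)²) = 22.315 km.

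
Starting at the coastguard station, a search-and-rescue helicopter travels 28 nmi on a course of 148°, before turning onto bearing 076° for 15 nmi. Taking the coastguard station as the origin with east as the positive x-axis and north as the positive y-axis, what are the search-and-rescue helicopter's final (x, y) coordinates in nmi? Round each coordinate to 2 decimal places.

Leg 1 (148°, 28 nmi): east 28 sin 148° = 14.84, north 28 cos 148° = -23.75
Leg 2 (076°, 15 nmi): east 15 sin 76° = 14.55, north 15 cos 76° = 3.63
Summing: 29.39 nmi east, -20.12 nmi north → (29.39, -20.12).

(29.39, -20.12)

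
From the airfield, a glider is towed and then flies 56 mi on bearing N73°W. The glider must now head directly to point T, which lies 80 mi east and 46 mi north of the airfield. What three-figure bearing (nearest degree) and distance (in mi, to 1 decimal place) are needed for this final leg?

077°, 136.8 mi

Leg 1 (N73°W, 56 mi): east 56 sin 287° = -53.55, north 56 cos 287° = 16.37
Current position: (-53.55, 16.37). Target: (80, 46). Remaining: Δeast = 133.55, Δnorth = 29.63.
Bearing = atan2(133.55, 29.63) mod 360° = 77.49°; distance = √((133.55)² + (29.63)²) = 136.800 mi.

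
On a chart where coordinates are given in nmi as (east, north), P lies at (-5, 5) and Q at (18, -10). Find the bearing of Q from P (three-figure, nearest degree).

Δeast = 18 − -5 = 23.00; Δnorth = -10 − 5 = -15.00.
Bearing = atan2(Δeast, Δnorth) mod 360° = 123.11° ≈ 123°.

123°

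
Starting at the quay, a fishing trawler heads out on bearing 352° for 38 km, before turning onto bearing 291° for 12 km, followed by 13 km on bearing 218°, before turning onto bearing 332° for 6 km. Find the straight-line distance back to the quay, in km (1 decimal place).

Leg 1 (352°, 38 km): east 38 sin 352° = -5.29, north 38 cos 352° = 37.63
Leg 2 (291°, 12 km): east 12 sin 291° = -11.20, north 12 cos 291° = 4.30
Leg 3 (218°, 13 km): east 13 sin 218° = -8.00, north 13 cos 218° = -10.24
Leg 4 (332°, 6 km): east 6 sin 332° = -2.82, north 6 cos 332° = 5.30
Net: -27.31 east, 36.98 north. Distance = √((-27.31)² + (36.98)²) = 45.976 km.

46.0 km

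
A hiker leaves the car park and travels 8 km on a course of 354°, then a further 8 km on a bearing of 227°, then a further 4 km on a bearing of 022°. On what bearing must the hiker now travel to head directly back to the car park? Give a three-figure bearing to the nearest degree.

140°

Leg 1 (354°, 8 km): east 8 sin 354° = -0.84, north 8 cos 354° = 7.96
Leg 2 (227°, 8 km): east 8 sin 227° = -5.85, north 8 cos 227° = -5.46
Leg 3 (022°, 4 km): east 4 sin 22° = 1.50, north 4 cos 22° = 3.71
Net displacement: -5.19 east, 6.21 north. Direction back to start is (5.19, -6.21): bearing = atan2(5.19, -6.21) mod 360° = 140.12° ≈ 140°.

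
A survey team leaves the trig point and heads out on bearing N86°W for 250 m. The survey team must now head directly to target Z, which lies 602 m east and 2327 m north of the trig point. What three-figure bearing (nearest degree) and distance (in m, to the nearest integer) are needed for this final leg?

020°, 2461 m

Leg 1 (N86°W, 250 m): east 250 sin 274° = -249.39, north 250 cos 274° = 17.44
Current position: (-249.39, 17.44). Target: (602, 2327). Remaining: Δeast = 851.39, Δnorth = 2309.56.
Bearing = atan2(851.39, 2309.56) mod 360° = 20.24°; distance = √((851.39)² + (2309.56)²) = 2461.491 m.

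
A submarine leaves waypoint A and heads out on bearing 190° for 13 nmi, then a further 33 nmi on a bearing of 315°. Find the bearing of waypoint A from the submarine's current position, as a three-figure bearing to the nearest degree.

112°

Leg 1 (190°, 13 nmi): east 13 sin 190° = -2.26, north 13 cos 190° = -12.80
Leg 2 (315°, 33 nmi): east 33 sin 315° = -23.33, north 33 cos 315° = 23.33
Net displacement: -25.59 east, 10.53 north. Direction back to start is (25.59, -10.53): bearing = atan2(25.59, -10.53) mod 360° = 112.37° ≈ 112°.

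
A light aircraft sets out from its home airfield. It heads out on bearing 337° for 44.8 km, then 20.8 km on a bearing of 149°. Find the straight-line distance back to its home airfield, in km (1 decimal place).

Leg 1 (337°, 44.8 km): east 44.8 sin 337° = -17.50, north 44.8 cos 337° = 41.24
Leg 2 (149°, 20.8 km): east 20.8 sin 149° = 10.71, north 20.8 cos 149° = -17.83
Net: -6.79 east, 23.41 north. Distance = √((-6.79)² + (23.41)²) = 24.375 km.

24.4 km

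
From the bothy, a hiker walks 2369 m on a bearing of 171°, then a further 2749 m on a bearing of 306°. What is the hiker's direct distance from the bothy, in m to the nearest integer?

1990 m

Leg 1 (171°, 2369 m): east 2369 sin 171° = 370.59, north 2369 cos 171° = -2339.83
Leg 2 (306°, 2749 m): east 2749 sin 306° = -2223.99, north 2749 cos 306° = 1615.82
Net: -1853.39 east, -724.01 north. Distance = √((-1853.39)² + (-724.01)²) = 1989.790 m.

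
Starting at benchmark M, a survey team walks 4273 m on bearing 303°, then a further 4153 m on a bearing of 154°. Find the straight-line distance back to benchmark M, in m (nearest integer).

2255 m

Leg 1 (303°, 4273 m): east 4273 sin 303° = -3583.64, north 4273 cos 303° = 2327.24
Leg 2 (154°, 4153 m): east 4153 sin 154° = 1820.56, north 4153 cos 154° = -3732.69
Net: -1763.08 east, -1405.45 north. Distance = √((-1763.08)² + (-1405.45)²) = 2254.718 m.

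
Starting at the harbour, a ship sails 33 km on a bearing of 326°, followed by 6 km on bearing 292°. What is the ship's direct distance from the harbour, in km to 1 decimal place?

Leg 1 (326°, 33 km): east 33 sin 326° = -18.45, north 33 cos 326° = 27.36
Leg 2 (292°, 6 km): east 6 sin 292° = -5.56, north 6 cos 292° = 2.25
Net: -24.02 east, 29.61 north. Distance = √((-24.02)² + (29.61)²) = 38.122 km.

38.1 km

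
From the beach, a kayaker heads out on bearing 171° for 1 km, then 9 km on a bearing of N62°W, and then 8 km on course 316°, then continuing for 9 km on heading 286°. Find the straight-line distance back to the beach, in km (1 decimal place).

Leg 1 (171°, 1 km): east 1 sin 171° = 0.16, north 1 cos 171° = -0.99
Leg 2 (N62°W, 9 km): east 9 sin 298° = -7.95, north 9 cos 298° = 4.23
Leg 3 (316°, 8 km): east 8 sin 316° = -5.56, north 8 cos 316° = 5.75
Leg 4 (286°, 9 km): east 9 sin 286° = -8.65, north 9 cos 286° = 2.48
Net: -22.00 east, 11.47 north. Distance = √((-22.00)² + (11.47)²) = 24.811 km.

24.8 km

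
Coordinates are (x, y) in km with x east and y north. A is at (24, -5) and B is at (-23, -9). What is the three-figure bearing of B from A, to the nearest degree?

265°

Δeast = -23 − 24 = -47.00; Δnorth = -9 − -5 = -4.00.
Bearing = atan2(Δeast, Δnorth) mod 360° = 265.14° ≈ 265°.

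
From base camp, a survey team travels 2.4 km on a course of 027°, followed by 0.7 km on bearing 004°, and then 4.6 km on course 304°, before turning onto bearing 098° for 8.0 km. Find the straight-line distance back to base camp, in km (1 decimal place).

6.8 km

Leg 1 (027°, 2.4 km): east 2.4 sin 27° = 1.09, north 2.4 cos 27° = 2.14
Leg 2 (004°, 0.7 km): east 0.7 sin 4° = 0.05, north 0.7 cos 4° = 0.70
Leg 3 (304°, 4.6 km): east 4.6 sin 304° = -3.81, north 4.6 cos 304° = 2.57
Leg 4 (098°, 8.0 km): east 8.0 sin 98° = 7.92, north 8.0 cos 98° = -1.11
Net: 5.25 east, 4.30 north. Distance = √((5.25)² + (4.30)²) = 6.781 km.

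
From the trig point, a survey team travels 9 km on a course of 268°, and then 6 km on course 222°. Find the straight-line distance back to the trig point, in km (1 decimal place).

13.9 km

Leg 1 (268°, 9 km): east 9 sin 268° = -8.99, north 9 cos 268° = -0.31
Leg 2 (222°, 6 km): east 6 sin 222° = -4.01, north 6 cos 222° = -4.46
Net: -13.01 east, -4.77 north. Distance = √((-13.01)² + (-4.77)²) = 13.857 km.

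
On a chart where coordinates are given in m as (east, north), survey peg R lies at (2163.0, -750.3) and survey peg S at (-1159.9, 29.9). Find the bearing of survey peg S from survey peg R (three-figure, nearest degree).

283°

Δeast = -1159.9 − 2163.0 = -3322.90; Δnorth = 29.9 − -750.3 = 780.20.
Bearing = atan2(Δeast, Δnorth) mod 360° = 283.21° ≈ 283°.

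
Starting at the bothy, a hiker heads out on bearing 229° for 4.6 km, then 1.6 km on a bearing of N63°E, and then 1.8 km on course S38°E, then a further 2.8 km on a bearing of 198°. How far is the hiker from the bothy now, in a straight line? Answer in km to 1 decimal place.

Leg 1 (229°, 4.6 km): east 4.6 sin 229° = -3.47, north 4.6 cos 229° = -3.02
Leg 2 (N63°E, 1.6 km): east 1.6 sin 63° = 1.43, north 1.6 cos 63° = 0.73
Leg 3 (S38°E, 1.8 km): east 1.8 sin 142° = 1.11, north 1.8 cos 142° = -1.42
Leg 4 (198°, 2.8 km): east 2.8 sin 198° = -0.87, north 2.8 cos 198° = -2.66
Net: -1.80 east, -6.37 north. Distance = √((-1.80)² + (-6.37)²) = 6.623 km.

6.6 km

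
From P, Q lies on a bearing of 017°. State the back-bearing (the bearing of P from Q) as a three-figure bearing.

197°

Back-bearing = 017° + 180° = 197°.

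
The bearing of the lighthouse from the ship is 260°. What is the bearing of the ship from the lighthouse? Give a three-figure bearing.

Back-bearing = 260° − 180° = 080°.

080°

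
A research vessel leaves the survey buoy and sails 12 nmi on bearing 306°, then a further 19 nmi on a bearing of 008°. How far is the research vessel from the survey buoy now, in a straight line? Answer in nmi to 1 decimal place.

26.8 nmi

Leg 1 (306°, 12 nmi): east 12 sin 306° = -9.71, north 12 cos 306° = 7.05
Leg 2 (008°, 19 nmi): east 19 sin 8° = 2.64, north 19 cos 8° = 18.82
Net: -7.06 east, 25.87 north. Distance = √((-7.06)² + (25.87)²) = 26.816 nmi.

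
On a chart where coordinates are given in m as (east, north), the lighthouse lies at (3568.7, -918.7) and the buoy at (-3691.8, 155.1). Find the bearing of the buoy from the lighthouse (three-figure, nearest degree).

Δeast = -3691.8 − 3568.7 = -7260.50; Δnorth = 155.1 − -918.7 = 1073.80.
Bearing = atan2(Δeast, Δnorth) mod 360° = 278.41° ≈ 278°.

278°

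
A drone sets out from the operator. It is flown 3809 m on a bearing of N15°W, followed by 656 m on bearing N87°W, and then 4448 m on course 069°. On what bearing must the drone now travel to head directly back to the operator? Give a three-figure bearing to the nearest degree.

Leg 1 (N15°W, 3809 m): east 3809 sin 345° = -985.84, north 3809 cos 345° = 3679.21
Leg 2 (N87°W, 656 m): east 656 sin 273° = -655.10, north 656 cos 273° = 34.33
Leg 3 (069°, 4448 m): east 4448 sin 69° = 4152.57, north 4448 cos 69° = 1594.02
Net displacement: 2511.62 east, 5307.56 north. Direction back to start is (-2511.62, -5307.56): bearing = atan2(-2511.62, -5307.56) mod 360° = 205.32° ≈ 205°.

205°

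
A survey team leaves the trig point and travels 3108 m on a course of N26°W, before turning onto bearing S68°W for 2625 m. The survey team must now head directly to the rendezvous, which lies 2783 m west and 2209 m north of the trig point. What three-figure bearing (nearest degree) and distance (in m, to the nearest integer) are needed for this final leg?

069°, 1089 m

Leg 1 (N26°W, 3108 m): east 3108 sin 334° = -1362.46, north 3108 cos 334° = 2793.45
Leg 2 (S68°W, 2625 m): east 2625 sin 248° = -2433.86, north 2625 cos 248° = -983.34
Current position: (-3796.32, 1810.11). Target: (-2783, 2209). Remaining: Δeast = 1013.32, Δnorth = 398.89.
Bearing = atan2(1013.32, 398.89) mod 360° = 68.51°; distance = √((1013.32)² + (398.89)²) = 1089.000 m.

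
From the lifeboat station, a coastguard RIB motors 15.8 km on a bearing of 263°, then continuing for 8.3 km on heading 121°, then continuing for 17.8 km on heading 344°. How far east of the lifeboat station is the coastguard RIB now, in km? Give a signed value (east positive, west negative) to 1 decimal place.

Leg 1 (263°, 15.8 km): east 15.8 sin 263° = -15.68, north 15.8 cos 263° = -1.93
Leg 2 (121°, 8.3 km): east 8.3 sin 121° = 7.11, north 8.3 cos 121° = -4.27
Leg 3 (344°, 17.8 km): east 17.8 sin 344° = -4.91, north 17.8 cos 344° = 17.11
Net east component: -13.47 km.

-13.5 km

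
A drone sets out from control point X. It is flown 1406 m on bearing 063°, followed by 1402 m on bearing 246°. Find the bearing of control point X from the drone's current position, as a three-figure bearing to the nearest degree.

Leg 1 (063°, 1406 m): east 1406 sin 63° = 1252.76, north 1406 cos 63° = 638.31
Leg 2 (246°, 1402 m): east 1402 sin 246° = -1280.79, north 1402 cos 246° = -570.24
Net displacement: -28.04 east, 68.07 north. Direction back to start is (28.04, -68.07): bearing = atan2(28.04, -68.07) mod 360° = 157.61° ≈ 158°.

158°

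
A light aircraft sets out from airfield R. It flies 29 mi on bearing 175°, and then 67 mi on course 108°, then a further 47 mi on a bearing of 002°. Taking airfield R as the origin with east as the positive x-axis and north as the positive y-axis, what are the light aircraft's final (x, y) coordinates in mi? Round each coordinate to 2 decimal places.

(67.89, -2.62)

Leg 1 (175°, 29 mi): east 29 sin 175° = 2.53, north 29 cos 175° = -28.89
Leg 2 (108°, 67 mi): east 67 sin 108° = 63.72, north 67 cos 108° = -20.70
Leg 3 (002°, 47 mi): east 47 sin 2° = 1.64, north 47 cos 2° = 46.97
Summing: 67.89 mi east, -2.62 mi north → (67.89, -2.62).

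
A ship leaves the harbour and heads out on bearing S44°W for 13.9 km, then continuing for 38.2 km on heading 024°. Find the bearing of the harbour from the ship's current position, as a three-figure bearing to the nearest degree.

Leg 1 (S44°W, 13.9 km): east 13.9 sin 224° = -9.66, north 13.9 cos 224° = -10.00
Leg 2 (024°, 38.2 km): east 38.2 sin 24° = 15.54, north 38.2 cos 24° = 34.90
Net displacement: 5.88 east, 24.90 north. Direction back to start is (-5.88, -24.90): bearing = atan2(-5.88, -24.90) mod 360° = 193.29° ≈ 193°.

193°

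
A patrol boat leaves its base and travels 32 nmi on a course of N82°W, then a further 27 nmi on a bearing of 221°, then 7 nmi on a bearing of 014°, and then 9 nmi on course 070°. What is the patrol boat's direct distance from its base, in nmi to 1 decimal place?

39.7 nmi

Leg 1 (N82°W, 32 nmi): east 32 sin 278° = -31.69, north 32 cos 278° = 4.45
Leg 2 (221°, 27 nmi): east 27 sin 221° = -17.71, north 27 cos 221° = -20.38
Leg 3 (014°, 7 nmi): east 7 sin 14° = 1.69, north 7 cos 14° = 6.79
Leg 4 (070°, 9 nmi): east 9 sin 70° = 8.46, north 9 cos 70° = 3.08
Net: -39.25 east, -6.05 north. Distance = √((-39.25)² + (-6.05)²) = 39.716 nmi.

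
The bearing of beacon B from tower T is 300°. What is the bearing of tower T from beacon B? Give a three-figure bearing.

Back-bearing = 300° − 180° = 120°.

120°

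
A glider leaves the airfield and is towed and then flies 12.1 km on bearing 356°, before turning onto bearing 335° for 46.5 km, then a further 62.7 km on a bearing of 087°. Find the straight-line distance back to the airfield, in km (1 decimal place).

Leg 1 (356°, 12.1 km): east 12.1 sin 356° = -0.84, north 12.1 cos 356° = 12.07
Leg 2 (335°, 46.5 km): east 46.5 sin 335° = -19.65, north 46.5 cos 335° = 42.14
Leg 3 (087°, 62.7 km): east 62.7 sin 87° = 62.61, north 62.7 cos 87° = 3.28
Net: 42.12 east, 57.50 north. Distance = √((42.12)² + (57.50)²) = 71.272 km.

71.3 km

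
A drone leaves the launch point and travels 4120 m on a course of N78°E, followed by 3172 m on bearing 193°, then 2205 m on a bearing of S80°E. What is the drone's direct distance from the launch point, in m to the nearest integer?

Leg 1 (N78°E, 4120 m): east 4120 sin 78° = 4029.97, north 4120 cos 78° = 856.60
Leg 2 (193°, 3172 m): east 3172 sin 193° = -713.54, north 3172 cos 193° = -3090.70
Leg 3 (S80°E, 2205 m): east 2205 sin 100° = 2171.50, north 2205 cos 100° = -382.89
Net: 5487.92 east, -2617.00 north. Distance = √((5487.92)² + (-2617.00)²) = 6079.967 m.

6080 m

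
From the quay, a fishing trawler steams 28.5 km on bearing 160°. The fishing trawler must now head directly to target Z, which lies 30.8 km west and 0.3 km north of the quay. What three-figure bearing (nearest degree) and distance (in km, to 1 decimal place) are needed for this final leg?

304°, 48.8 km

Leg 1 (160°, 28.5 km): east 28.5 sin 160° = 9.75, north 28.5 cos 160° = -26.78
Current position: (9.75, -26.78). Target: (-30.8, 0.3). Remaining: Δeast = -40.55, Δnorth = 27.08.
Bearing = atan2(-40.55, 27.08) mod 360° = 303.74°; distance = √((-40.55)² + (27.08)²) = 48.760 km.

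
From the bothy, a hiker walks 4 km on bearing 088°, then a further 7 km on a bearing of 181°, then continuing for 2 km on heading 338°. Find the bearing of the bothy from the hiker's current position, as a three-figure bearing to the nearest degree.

328°

Leg 1 (088°, 4 km): east 4 sin 88° = 4.00, north 4 cos 88° = 0.14
Leg 2 (181°, 7 km): east 7 sin 181° = -0.12, north 7 cos 181° = -7.00
Leg 3 (338°, 2 km): east 2 sin 338° = -0.75, north 2 cos 338° = 1.85
Net displacement: 3.13 east, -5.00 north. Direction back to start is (-3.13, 5.00): bearing = atan2(-3.13, 5.00) mod 360° = 328.01° ≈ 328°.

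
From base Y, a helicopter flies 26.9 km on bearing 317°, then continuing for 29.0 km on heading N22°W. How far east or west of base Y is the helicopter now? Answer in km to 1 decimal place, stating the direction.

29.2 km west

Leg 1 (317°, 26.9 km): east 26.9 sin 317° = -18.35, north 26.9 cos 317° = 19.67
Leg 2 (N22°W, 29.0 km): east 29.0 sin 338° = -10.86, north 29.0 cos 338° = 26.89
Net east component: -29.21 km.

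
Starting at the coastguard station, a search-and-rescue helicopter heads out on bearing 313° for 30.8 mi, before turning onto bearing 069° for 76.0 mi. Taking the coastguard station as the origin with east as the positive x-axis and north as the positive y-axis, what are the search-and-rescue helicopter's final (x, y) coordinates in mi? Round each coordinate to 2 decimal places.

(48.43, 48.24)

Leg 1 (313°, 30.8 mi): east 30.8 sin 313° = -22.53, north 30.8 cos 313° = 21.01
Leg 2 (069°, 76.0 mi): east 76.0 sin 69° = 70.95, north 76.0 cos 69° = 27.24
Summing: 48.43 mi east, 48.24 mi north → (48.43, 48.24).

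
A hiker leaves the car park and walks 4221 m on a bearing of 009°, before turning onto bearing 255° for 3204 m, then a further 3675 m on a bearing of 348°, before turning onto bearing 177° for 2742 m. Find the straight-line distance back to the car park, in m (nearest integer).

Leg 1 (009°, 4221 m): east 4221 sin 9° = 660.31, north 4221 cos 9° = 4169.03
Leg 2 (255°, 3204 m): east 3204 sin 255° = -3094.83, north 3204 cos 255° = -829.26
Leg 3 (348°, 3675 m): east 3675 sin 348° = -764.08, north 3675 cos 348° = 3594.69
Leg 4 (177°, 2742 m): east 2742 sin 177° = 143.51, north 2742 cos 177° = -2738.24
Net: -3055.09 east, 4196.23 north. Distance = √((-3055.09)² + (4196.23)²) = 5190.556 m.

5191 m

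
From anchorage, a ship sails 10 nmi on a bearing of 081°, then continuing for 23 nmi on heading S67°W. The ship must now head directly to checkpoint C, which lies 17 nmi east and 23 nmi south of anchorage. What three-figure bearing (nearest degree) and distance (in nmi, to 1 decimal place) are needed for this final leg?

119°, 32.3 nmi

Leg 1 (081°, 10 nmi): east 10 sin 81° = 9.88, north 10 cos 81° = 1.56
Leg 2 (S67°W, 23 nmi): east 23 sin 247° = -21.17, north 23 cos 247° = -8.99
Current position: (-11.29, -7.42). Target: (17, -23). Remaining: Δeast = 28.29, Δnorth = -15.58.
Bearing = atan2(28.29, -15.58) mod 360° = 118.83°; distance = √((28.29)² + (-15.58)²) = 32.299 nmi.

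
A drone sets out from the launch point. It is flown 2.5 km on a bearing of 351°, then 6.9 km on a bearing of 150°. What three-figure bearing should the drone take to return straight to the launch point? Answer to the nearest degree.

Leg 1 (351°, 2.5 km): east 2.5 sin 351° = -0.39, north 2.5 cos 351° = 2.47
Leg 2 (150°, 6.9 km): east 6.9 sin 150° = 3.45, north 6.9 cos 150° = -5.98
Net displacement: 3.06 east, -3.51 north. Direction back to start is (-3.06, 3.51): bearing = atan2(-3.06, 3.51) mod 360° = 318.90° ≈ 319°.

319°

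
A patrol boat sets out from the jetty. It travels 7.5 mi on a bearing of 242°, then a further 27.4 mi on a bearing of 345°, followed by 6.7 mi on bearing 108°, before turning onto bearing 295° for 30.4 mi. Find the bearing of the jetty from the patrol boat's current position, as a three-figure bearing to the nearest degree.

134°

Leg 1 (242°, 7.5 mi): east 7.5 sin 242° = -6.62, north 7.5 cos 242° = -3.52
Leg 2 (345°, 27.4 mi): east 27.4 sin 345° = -7.09, north 27.4 cos 345° = 26.47
Leg 3 (108°, 6.7 mi): east 6.7 sin 108° = 6.37, north 6.7 cos 108° = -2.07
Leg 4 (295°, 30.4 mi): east 30.4 sin 295° = -27.55, north 30.4 cos 295° = 12.85
Net displacement: -34.89 east, 33.72 north. Direction back to start is (34.89, -33.72): bearing = atan2(34.89, -33.72) mod 360° = 134.02° ≈ 134°.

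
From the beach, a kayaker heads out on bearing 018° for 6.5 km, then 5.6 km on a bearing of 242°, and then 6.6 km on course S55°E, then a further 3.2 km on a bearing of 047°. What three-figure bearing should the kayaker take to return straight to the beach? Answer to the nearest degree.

248°

Leg 1 (018°, 6.5 km): east 6.5 sin 18° = 2.01, north 6.5 cos 18° = 6.18
Leg 2 (242°, 5.6 km): east 5.6 sin 242° = -4.94, north 5.6 cos 242° = -2.63
Leg 3 (S55°E, 6.6 km): east 6.6 sin 125° = 5.41, north 6.6 cos 125° = -3.79
Leg 4 (047°, 3.2 km): east 3.2 sin 47° = 2.34, north 3.2 cos 47° = 2.18
Net displacement: 4.81 east, 1.95 north. Direction back to start is (-4.81, -1.95): bearing = atan2(-4.81, -1.95) mod 360° = 247.94° ≈ 248°.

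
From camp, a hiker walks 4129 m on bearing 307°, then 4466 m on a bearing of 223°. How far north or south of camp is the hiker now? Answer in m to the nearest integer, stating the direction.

Leg 1 (307°, 4129 m): east 4129 sin 307° = -3297.57, north 4129 cos 307° = 2484.89
Leg 2 (223°, 4466 m): east 4466 sin 223° = -3045.80, north 4466 cos 223° = -3266.23
Net north component: -781.33 m.

781 m south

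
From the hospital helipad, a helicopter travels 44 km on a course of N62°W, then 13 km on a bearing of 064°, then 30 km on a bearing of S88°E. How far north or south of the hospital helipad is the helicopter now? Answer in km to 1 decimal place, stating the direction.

25.3 km north

Leg 1 (N62°W, 44 km): east 44 sin 298° = -38.85, north 44 cos 298° = 20.66
Leg 2 (064°, 13 km): east 13 sin 64° = 11.68, north 13 cos 64° = 5.70
Leg 3 (S88°E, 30 km): east 30 sin 92° = 29.98, north 30 cos 92° = -1.05
Net north component: 25.31 km.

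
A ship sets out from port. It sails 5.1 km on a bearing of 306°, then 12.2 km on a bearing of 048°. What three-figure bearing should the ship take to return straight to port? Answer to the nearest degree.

204°

Leg 1 (306°, 5.1 km): east 5.1 sin 306° = -4.13, north 5.1 cos 306° = 3.00
Leg 2 (048°, 12.2 km): east 12.2 sin 48° = 9.07, north 12.2 cos 48° = 8.16
Net displacement: 4.94 east, 11.16 north. Direction back to start is (-4.94, -11.16): bearing = atan2(-4.94, -11.16) mod 360° = 203.88° ≈ 204°.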